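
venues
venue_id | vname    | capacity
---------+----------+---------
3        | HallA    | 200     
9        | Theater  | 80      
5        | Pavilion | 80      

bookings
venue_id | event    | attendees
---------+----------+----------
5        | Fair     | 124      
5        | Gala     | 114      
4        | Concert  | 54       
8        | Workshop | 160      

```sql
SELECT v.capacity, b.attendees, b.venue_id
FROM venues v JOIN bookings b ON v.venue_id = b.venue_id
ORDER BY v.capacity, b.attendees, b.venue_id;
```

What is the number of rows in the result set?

INNER JOIN keeps only pairs where the ON condition holds.
Matching on v.venue_id = b.venue_id.
- v (venue_id=3) has no partner → excluded.
- v (venue_id=9) has no partner → excluded.
- v (venue_id=5) pairs with 2 row(s) of b.
Total: 2 rows.

2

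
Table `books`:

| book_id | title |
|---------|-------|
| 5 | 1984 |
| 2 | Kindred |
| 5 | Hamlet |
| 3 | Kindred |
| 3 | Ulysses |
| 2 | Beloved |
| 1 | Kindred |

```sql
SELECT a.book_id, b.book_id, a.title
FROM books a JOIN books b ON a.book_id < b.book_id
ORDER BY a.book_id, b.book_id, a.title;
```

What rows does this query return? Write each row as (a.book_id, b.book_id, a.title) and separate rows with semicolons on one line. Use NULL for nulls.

INNER JOIN keeps only pairs where the ON condition holds.
Matching on a.book_id < b.book_id.
Matched pairs: 18.

(1, 2, Kindred); (1, 2, Kindred); (1, 3, Kindred); (1, 3, Kindred); (1, 5, Kindred); (1, 5, Kindred); (2, 3, Beloved); (2, 3, Beloved); (2, 3, Kindred); (2, 3, Kindred); (2, 5, Beloved); (2, 5, Beloved); (2, 5, Kindred); (2, 5, Kindred); (3, 5, Kindred); (3, 5, Kindred); (3, 5, Ulysses); (3, 5, Ulysses)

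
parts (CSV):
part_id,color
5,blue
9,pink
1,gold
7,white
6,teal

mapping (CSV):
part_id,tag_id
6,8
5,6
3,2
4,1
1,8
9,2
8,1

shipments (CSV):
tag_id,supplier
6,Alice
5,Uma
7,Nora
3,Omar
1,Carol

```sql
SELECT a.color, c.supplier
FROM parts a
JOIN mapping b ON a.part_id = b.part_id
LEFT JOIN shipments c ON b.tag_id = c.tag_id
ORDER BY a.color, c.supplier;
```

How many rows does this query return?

Step 1 — a INNER JOIN b on part_id → 4 row(s).
Then LEFT JOIN `shipments c` on tag_id: each of those 4 rows is kept; rows whose b.tag_id has no match in c get NULL for c's columns.
Result: 4 row(s).

4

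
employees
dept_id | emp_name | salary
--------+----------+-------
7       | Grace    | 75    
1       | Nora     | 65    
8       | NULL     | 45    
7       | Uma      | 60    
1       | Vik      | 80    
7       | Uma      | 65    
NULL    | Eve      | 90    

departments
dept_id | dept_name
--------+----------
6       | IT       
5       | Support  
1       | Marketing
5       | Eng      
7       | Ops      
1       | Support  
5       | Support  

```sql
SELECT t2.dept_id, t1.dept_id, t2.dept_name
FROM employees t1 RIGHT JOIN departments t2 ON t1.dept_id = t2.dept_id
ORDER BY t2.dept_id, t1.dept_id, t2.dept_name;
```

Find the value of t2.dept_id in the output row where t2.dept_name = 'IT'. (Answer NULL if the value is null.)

6

RIGHT JOIN keeps every row from `departments`; unmatched rows get NULL for `employees`'s columns.
Matching on t1.dept_id = t2.dept_id. A NULL in a compared column never satisfies the condition.
- t1 row (dept_id=7): matches 1 t2 row(s) → 1 output row(s).
- t1 row (dept_id=1): matches 2 t2 row(s) → 2 output row(s).
- t1 row (dept_id=8): no match.
- t1 row (dept_id=7): matches 1 t2 row(s) → 1 output row(s).
- t1 row (dept_id=1): matches 2 t2 row(s) → 2 output row(s).
- t1 row (dept_id=7): matches 1 t2 row(s) → 1 output row(s).
- t1 row (dept_id=NULL): no match.
- 4 row(s) from t2 found no t1 partner → padded with NULL.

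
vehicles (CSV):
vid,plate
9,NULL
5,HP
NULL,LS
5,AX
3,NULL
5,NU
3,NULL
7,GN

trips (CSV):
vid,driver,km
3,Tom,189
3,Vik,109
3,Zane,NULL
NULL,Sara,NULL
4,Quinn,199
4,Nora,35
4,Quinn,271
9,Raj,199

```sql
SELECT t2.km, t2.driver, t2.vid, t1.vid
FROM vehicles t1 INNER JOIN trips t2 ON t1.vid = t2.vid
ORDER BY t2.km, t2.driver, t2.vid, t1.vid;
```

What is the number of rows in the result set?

7

INNER JOIN keeps only pairs where the ON condition holds.
Matching on t1.vid = t2.vid. A NULL in a compared column never satisfies the condition.
- vid=9: 1 matching t2 row(s), so 1 row(s) emitted.
- vid=5: no matching t2 row, dropped.
- vid=NULL: no matching t2 row, dropped.
- vid=5: no matching t2 row, dropped.
- vid=3: 3 matching t2 row(s), so 3 row(s) emitted.
- vid=5: no matching t2 row, dropped.
- vid=3: 3 matching t2 row(s), so 3 row(s) emitted.
- vid=7: no matching t2 row, dropped.
Total: 7 rows.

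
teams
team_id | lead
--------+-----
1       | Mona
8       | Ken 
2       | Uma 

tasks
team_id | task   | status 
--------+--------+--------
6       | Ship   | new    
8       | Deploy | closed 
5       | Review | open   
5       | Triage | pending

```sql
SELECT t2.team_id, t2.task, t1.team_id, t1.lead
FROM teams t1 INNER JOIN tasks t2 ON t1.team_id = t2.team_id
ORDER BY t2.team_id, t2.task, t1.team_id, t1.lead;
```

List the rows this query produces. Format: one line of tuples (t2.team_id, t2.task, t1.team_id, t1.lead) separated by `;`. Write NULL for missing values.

(8, Deploy, 8, Ken)

INNER JOIN keeps only pairs where the ON condition holds.
Matching on t1.team_id = t2.team_id.
- t1 row (team_id=1): no match → dropped.
- t1 row (team_id=8): matches 1 t2 row(s) → 1 output row(s).
- t1 row (team_id=2): no match → dropped.
After projecting and ordering:
t2.team_id | t2.task | t1.team_id | t1.lead
8 | Deploy | 8 | Ken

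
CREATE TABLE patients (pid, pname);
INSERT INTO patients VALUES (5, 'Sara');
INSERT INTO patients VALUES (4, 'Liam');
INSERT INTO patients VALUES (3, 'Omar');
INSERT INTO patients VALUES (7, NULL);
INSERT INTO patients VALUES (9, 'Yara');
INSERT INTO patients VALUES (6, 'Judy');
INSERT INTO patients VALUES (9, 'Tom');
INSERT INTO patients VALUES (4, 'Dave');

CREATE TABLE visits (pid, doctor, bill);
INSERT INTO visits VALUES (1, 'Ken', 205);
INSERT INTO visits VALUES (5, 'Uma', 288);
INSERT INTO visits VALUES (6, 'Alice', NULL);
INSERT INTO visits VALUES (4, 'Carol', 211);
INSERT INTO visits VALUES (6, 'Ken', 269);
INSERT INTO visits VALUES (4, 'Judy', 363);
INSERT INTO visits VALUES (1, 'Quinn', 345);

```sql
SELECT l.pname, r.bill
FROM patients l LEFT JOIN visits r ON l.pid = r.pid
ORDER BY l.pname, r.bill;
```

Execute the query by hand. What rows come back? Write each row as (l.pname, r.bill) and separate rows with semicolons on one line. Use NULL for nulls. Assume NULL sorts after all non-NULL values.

LEFT JOIN keeps every row from `patients`; unmatched rows get NULL for `visits`'s columns.
Matching on l.pid = r.pid.
Matched pairs: 7; unmatched l rows kept: 4.

(Dave, 211); (Dave, 363); (Judy, 269); (Judy, NULL); (Liam, 211); (Liam, 363); (Omar, NULL); (Sara, 288); (Tom, NULL); (Yara, NULL); (NULL, NULL)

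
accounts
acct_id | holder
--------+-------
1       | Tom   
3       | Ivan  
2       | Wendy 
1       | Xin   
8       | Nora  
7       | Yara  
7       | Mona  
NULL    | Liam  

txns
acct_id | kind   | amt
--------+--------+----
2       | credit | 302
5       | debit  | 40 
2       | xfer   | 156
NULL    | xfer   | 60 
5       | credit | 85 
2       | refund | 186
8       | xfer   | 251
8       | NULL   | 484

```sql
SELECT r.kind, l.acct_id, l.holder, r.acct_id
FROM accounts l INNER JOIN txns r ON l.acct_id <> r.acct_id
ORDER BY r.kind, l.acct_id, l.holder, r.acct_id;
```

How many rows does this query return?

44

INNER JOIN keeps only pairs where the ON condition holds.
Matching on l.acct_id <> r.acct_id. A NULL in a compared column never satisfies the condition.
Matched pairs: 44.
Total: 44 rows.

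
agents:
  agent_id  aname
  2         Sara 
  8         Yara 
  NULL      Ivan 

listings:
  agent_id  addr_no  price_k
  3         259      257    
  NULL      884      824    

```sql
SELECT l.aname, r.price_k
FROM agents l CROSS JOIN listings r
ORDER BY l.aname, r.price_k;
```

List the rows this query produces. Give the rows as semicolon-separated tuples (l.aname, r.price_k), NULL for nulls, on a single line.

(Ivan, 257); (Ivan, 824); (Sara, 257); (Sara, 824); (Yara, 257); (Yara, 824)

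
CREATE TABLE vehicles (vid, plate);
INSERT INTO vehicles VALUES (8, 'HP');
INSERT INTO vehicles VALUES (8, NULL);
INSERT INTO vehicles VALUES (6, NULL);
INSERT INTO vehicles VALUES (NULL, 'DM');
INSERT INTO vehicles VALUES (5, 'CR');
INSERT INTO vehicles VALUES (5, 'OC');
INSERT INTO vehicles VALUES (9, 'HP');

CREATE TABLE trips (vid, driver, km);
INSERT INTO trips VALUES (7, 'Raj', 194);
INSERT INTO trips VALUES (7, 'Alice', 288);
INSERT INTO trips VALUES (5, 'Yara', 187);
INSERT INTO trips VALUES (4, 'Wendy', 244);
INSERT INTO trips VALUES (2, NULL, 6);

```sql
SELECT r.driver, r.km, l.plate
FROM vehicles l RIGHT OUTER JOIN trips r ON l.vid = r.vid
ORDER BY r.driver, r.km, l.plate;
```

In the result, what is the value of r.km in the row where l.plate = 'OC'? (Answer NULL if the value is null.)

RIGHT JOIN keeps every row from `trips`; unmatched rows get NULL for `vehicles`'s columns.
Matching on l.vid = r.vid. A NULL in a compared column never satisfies the condition.
Matched pairs: 2; unmatched r rows kept: 4.

187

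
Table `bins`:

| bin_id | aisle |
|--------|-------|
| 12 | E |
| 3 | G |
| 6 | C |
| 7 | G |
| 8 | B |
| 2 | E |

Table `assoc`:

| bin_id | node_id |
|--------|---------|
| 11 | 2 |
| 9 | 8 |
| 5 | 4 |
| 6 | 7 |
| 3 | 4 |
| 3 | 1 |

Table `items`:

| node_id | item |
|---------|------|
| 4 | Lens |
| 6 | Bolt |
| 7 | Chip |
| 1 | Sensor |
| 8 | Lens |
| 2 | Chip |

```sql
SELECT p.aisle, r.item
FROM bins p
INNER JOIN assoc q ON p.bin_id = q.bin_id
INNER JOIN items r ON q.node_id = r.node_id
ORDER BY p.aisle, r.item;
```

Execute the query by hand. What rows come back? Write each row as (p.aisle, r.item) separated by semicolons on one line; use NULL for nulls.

(C, Chip); (G, Lens); (G, Sensor)

Evaluate left to right. First `bins p INNER JOIN assoc q` on bin_id: 3 row(s).
Then INNER JOIN `items r` on node_id: keep only rows whose q.node_id appears in r.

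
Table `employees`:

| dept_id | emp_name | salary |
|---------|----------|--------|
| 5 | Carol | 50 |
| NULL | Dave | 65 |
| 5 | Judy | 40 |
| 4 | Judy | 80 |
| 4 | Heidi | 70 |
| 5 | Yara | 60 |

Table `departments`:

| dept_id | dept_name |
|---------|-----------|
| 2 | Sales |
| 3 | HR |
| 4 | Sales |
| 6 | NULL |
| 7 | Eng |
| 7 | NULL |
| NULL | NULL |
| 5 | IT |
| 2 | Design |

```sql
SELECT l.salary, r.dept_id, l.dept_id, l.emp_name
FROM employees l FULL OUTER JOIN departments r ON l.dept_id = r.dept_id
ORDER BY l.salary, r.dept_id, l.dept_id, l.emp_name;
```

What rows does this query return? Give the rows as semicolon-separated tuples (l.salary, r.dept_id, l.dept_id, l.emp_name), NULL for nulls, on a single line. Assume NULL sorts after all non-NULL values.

FULL OUTER JOIN keeps every row from both sides; unmatched rows get NULL for the other side's columns.
Matching on l.dept_id = r.dept_id. A NULL in a compared column never satisfies the condition.
- l row (dept_id=5): matches 1 r row(s) → 1 output row(s).
- l row (dept_id=NULL): no match → kept, r columns NULL.
- l row (dept_id=5): matches 1 r row(s) → 1 output row(s).
- l row (dept_id=4): matches 1 r row(s) → 1 output row(s).
- l row (dept_id=4): matches 1 r row(s) → 1 output row(s).
- l row (dept_id=5): matches 1 r row(s) → 1 output row(s).
- plus 7 unmatched r row(s), each kept with NULL l columns.

(40, 5, 5, Judy); (50, 5, 5, Carol); (60, 5, 5, Yara); (65, NULL, NULL, Dave); (70, 4, 4, Heidi); (80, 4, 4, Judy); (NULL, 2, NULL, NULL); (NULL, 2, NULL, NULL); (NULL, 3, NULL, NULL); (NULL, 6, NULL, NULL); (NULL, 7, NULL, NULL); (NULL, 7, NULL, NULL); (NULL, NULL, NULL, NULL)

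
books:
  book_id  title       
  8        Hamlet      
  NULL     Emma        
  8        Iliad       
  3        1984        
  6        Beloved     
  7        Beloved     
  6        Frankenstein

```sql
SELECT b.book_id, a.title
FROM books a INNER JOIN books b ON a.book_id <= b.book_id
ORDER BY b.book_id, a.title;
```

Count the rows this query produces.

INNER JOIN keeps only pairs where the ON condition holds.
Matching on a.book_id <= b.book_id. A NULL in a compared column never satisfies the condition.
- a (book_id=8) pairs with 2 row(s) of b.
- a (book_id=NULL) has no partner → excluded.
- a (book_id=8) pairs with 2 row(s) of b.
- a (book_id=3) pairs with 6 row(s) of b.
- a (book_id=6) pairs with 5 row(s) of b.
- a (book_id=7) pairs with 3 row(s) of b.
- a (book_id=6) pairs with 5 row(s) of b.
Total: 23 rows.

23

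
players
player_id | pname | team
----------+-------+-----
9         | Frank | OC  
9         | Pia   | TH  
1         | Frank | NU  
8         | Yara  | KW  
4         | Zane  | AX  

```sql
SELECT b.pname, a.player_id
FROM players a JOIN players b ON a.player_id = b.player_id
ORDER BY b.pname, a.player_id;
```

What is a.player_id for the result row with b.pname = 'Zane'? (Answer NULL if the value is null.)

4

INNER JOIN keeps only pairs where the ON condition holds.
Matching on a.player_id = b.player_id.
- a row (player_id=9): matches 2 b row(s) → 2 output row(s).
- a row (player_id=9): matches 2 b row(s) → 2 output row(s).
- a row (player_id=1): matches 1 b row(s) → 1 output row(s).
- a row (player_id=8): matches 1 b row(s) → 1 output row(s).
- a row (player_id=4): matches 1 b row(s) → 1 output row(s).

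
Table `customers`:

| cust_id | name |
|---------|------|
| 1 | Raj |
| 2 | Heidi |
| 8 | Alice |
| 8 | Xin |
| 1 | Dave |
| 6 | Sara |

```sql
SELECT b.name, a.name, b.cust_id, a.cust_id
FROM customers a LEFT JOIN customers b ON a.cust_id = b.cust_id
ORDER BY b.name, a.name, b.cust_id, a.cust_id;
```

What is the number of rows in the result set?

10

LEFT JOIN keeps every row from `customers a`; unmatched rows get NULL for `customers b`'s columns.
Matching on a.cust_id = b.cust_id.
- cust_id=1: 2 matching b row(s), so 2 row(s) emitted.
- cust_id=2: 1 matching b row(s), so 1 row(s) emitted.
- cust_id=8: 2 matching b row(s), so 2 row(s) emitted.
- cust_id=8: 2 matching b row(s), so 2 row(s) emitted.
- cust_id=1: 2 matching b row(s), so 2 row(s) emitted.
- cust_id=6: 1 matching b row(s), so 1 row(s) emitted.
Total: 10 rows.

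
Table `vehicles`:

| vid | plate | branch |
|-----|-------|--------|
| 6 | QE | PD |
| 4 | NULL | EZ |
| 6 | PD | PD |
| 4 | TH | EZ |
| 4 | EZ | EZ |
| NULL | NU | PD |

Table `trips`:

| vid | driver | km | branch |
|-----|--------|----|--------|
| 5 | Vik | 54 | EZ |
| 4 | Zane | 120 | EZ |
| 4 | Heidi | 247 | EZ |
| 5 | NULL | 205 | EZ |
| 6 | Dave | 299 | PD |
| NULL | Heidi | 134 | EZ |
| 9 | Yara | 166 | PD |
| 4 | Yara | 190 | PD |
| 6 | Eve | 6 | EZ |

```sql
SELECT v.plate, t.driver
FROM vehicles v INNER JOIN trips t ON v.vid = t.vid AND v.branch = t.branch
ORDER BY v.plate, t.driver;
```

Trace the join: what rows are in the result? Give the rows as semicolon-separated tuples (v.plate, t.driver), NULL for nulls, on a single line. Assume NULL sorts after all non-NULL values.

(EZ, Heidi); (EZ, Zane); (PD, Dave); (QE, Dave); (TH, Heidi); (TH, Zane); (NULL, Heidi); (NULL, Zane)

INNER JOIN keeps only pairs where the ON condition holds.
Matching on v.vid = t.vid AND v.branch = t.branch. A NULL in a compared column never satisfies the condition.
- v (vid=6, branch=PD) pairs with 1 row(s) of t.
- v (vid=4, branch=EZ) pairs with 2 row(s) of t.
- v (vid=6, branch=PD) pairs with 1 row(s) of t.
- v (vid=4, branch=EZ) pairs with 2 row(s) of t.
- v (vid=4, branch=EZ) pairs with 2 row(s) of t.
- v (vid=NULL, branch=PD) has no partner → excluded.
After projecting and ordering:
v.plate | t.driver
EZ | Heidi
EZ | Zane
PD | Dave
QE | Dave
TH | Heidi
TH | Zane
NULL | Heidi
NULL | Zane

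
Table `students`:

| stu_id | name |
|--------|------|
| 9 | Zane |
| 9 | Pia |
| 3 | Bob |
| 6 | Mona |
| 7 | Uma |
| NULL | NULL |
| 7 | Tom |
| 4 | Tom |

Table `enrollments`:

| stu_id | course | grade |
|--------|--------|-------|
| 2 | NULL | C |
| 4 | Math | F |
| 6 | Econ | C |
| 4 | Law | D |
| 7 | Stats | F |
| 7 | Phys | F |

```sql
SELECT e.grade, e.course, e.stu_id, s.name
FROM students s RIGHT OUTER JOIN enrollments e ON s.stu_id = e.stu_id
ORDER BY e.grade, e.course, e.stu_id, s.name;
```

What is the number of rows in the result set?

RIGHT JOIN keeps every row from `enrollments`; unmatched rows get NULL for `students`'s columns.
Matching on s.stu_id = e.stu_id. A NULL in a compared column never satisfies the condition.
- stu_id=9: no matching e row.
- stu_id=9: no matching e row.
- stu_id=3: no matching e row.
- stu_id=6: 1 matching e row(s), so 1 row(s) emitted.
- stu_id=7: 2 matching e row(s), so 2 row(s) emitted.
- stu_id=NULL: no matching e row.
- stu_id=7: 2 matching e row(s), so 2 row(s) emitted.
- stu_id=4: 2 matching e row(s), so 2 row(s) emitted.
- 1 row(s) from e found no s partner → padded with NULL.
Total: 7 matched + 1 padded = 8 rows.

8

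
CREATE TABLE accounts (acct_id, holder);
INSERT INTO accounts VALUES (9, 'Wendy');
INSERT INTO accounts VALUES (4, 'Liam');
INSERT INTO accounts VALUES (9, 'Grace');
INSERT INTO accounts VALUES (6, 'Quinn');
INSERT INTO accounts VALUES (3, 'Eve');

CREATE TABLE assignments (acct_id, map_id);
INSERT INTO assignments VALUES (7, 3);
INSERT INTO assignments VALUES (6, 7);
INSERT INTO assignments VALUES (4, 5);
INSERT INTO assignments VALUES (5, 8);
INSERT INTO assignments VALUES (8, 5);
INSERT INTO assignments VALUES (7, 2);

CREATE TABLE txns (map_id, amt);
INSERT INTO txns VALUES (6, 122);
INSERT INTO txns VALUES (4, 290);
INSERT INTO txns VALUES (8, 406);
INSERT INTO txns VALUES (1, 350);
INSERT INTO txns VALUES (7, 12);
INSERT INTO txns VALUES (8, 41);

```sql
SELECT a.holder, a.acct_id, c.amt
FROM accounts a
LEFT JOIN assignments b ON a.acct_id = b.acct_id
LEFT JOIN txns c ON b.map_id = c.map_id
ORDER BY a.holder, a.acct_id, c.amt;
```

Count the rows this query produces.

Step 1 — a LEFT JOIN b on acct_id → 5 row(s).
Then LEFT JOIN `txns c` on map_id: each of those 5 rows is kept; rows whose b.map_id has no match in c get NULL for c's columns.
Result: 5 row(s).

5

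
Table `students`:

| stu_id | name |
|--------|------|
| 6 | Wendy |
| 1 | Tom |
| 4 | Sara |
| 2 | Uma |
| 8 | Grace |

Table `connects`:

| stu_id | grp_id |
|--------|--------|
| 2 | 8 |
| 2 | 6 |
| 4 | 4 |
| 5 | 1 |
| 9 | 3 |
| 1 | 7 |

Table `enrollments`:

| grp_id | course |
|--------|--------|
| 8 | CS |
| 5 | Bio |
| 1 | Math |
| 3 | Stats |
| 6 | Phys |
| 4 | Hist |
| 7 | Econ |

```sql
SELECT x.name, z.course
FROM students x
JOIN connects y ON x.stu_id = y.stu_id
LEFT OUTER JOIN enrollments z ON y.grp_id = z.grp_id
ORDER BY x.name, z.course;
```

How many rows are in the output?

4

Step 1 — x INNER JOIN y on stu_id → 4 row(s).
Then LEFT JOIN `enrollments z` on grp_id: each of those 4 rows is kept; rows whose y.grp_id has no match in z get NULL for z's columns.
Result: 4 row(s).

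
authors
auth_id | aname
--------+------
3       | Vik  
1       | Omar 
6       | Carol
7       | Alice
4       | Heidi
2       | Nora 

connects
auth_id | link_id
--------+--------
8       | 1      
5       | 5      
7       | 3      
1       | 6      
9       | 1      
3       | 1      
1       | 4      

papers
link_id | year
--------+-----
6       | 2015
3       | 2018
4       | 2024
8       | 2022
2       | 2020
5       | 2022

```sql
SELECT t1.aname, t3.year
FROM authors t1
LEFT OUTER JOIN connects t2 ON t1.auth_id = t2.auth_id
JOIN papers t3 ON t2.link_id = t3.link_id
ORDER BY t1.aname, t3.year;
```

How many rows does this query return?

3

Step 1 — t1 LEFT JOIN t2 on auth_id → 7 row(s).
Then INNER JOIN `papers t3` on link_id: keep only rows whose t2.link_id appears in t3.
Result: 3 row(s).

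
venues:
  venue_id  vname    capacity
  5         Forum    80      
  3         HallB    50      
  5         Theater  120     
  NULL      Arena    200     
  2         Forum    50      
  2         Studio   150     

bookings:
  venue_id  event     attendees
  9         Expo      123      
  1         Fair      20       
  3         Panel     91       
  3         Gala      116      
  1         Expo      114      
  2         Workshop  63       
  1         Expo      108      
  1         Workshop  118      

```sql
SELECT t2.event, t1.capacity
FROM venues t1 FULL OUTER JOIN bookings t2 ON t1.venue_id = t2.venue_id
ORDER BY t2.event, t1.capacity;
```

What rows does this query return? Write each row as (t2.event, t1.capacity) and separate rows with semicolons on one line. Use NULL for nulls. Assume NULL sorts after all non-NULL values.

FULL OUTER JOIN keeps every row from both sides; unmatched rows get NULL for the other side's columns.
Matching on t1.venue_id = t2.venue_id. A NULL in a compared column never satisfies the condition.
- t1 row (venue_id=5): no match → kept, t2 columns NULL.
- t1 row (venue_id=3): matches 2 t2 row(s) → 2 output row(s).
- t1 row (venue_id=5): no match → kept, t2 columns NULL.
- t1 row (venue_id=NULL): no match → kept, t2 columns NULL.
- t1 row (venue_id=2): matches 1 t2 row(s) → 1 output row(s).
- t1 row (venue_id=2): matches 1 t2 row(s) → 1 output row(s).
- 5 t2 row(s) had no t1 match → kept, t1 columns NULL.

(Expo, NULL); (Expo, NULL); (Expo, NULL); (Fair, NULL); (Gala, 50); (Panel, 50); (Workshop, 50); (Workshop, 150); (Workshop, NULL); (NULL, 80); (NULL, 120); (NULL, 200)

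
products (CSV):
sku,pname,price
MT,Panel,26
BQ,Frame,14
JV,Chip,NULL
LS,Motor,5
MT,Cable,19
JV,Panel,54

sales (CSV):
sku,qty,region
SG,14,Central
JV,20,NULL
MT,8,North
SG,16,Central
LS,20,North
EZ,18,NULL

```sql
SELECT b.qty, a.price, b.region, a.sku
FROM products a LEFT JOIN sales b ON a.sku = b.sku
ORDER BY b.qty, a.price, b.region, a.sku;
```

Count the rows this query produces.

6

LEFT JOIN keeps every row from `products`; unmatched rows get NULL for `sales`'s columns.
Matching on a.sku = b.sku.
Matched pairs: 5; unmatched a rows kept: 1.
Total: 5 matched + 1 padded = 6 rows.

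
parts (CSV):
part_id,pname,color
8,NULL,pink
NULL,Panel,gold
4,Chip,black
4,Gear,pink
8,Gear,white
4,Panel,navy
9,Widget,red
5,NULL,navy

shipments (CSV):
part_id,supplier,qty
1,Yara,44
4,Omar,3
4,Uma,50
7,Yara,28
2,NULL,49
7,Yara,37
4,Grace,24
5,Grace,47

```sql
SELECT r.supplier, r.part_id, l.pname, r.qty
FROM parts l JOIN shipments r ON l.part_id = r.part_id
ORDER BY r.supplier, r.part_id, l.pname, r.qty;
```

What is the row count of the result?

INNER JOIN keeps only pairs where the ON condition holds.
Matching on l.part_id = r.part_id. A NULL in a compared column never satisfies the condition.
Matched pairs: 10.
Total: 10 rows.

10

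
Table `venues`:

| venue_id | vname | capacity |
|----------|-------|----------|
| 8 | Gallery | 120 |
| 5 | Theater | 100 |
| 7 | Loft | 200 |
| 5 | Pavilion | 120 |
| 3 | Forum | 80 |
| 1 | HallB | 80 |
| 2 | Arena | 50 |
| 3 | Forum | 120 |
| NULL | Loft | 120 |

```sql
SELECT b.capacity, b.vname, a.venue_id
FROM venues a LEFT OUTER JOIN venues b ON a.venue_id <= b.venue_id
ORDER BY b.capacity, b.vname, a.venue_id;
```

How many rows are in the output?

LEFT JOIN keeps every row from `venues a`; unmatched rows get NULL for `venues b`'s columns.
Matching on a.venue_id <= b.venue_id. A NULL in a compared column never satisfies the condition.
- a[0] venue_id=8 → 1 match(es) in b → 1 row(s).
- a[1] venue_id=5 → 4 match(es) in b → 4 row(s).
- a[2] venue_id=7 → 2 match(es) in b → 2 row(s).
- a[3] venue_id=5 → 4 match(es) in b → 4 row(s).
- a[4] venue_id=3 → 6 match(es) in b → 6 row(s).
- a[5] venue_id=1 → 8 match(es) in b → 8 row(s).
- a[6] venue_id=2 → 7 match(es) in b → 7 row(s).
- a[7] venue_id=3 → 6 match(es) in b → 6 row(s).
- a[8] venue_id=NULL → no match; kept with NULLs on the b side.
Total: 38 matched + 1 padded = 39 rows.

39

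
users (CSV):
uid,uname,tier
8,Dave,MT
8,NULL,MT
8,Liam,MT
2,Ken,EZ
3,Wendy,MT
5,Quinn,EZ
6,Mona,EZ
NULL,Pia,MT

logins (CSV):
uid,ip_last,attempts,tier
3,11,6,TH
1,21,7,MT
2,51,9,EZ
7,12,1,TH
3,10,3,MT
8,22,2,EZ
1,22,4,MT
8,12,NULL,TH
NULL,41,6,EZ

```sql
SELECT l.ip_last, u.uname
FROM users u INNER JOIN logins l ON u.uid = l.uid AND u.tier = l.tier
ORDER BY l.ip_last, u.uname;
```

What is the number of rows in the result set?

2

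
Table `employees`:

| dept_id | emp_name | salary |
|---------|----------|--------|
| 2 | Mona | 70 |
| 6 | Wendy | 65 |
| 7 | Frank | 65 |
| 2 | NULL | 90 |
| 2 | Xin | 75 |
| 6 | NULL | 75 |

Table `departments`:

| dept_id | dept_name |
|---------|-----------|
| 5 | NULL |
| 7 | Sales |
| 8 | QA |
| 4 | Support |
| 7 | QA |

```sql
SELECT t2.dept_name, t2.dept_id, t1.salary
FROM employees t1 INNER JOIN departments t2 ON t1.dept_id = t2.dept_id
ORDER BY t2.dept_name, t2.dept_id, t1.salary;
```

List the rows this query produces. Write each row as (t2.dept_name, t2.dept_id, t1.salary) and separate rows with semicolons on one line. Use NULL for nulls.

INNER JOIN keeps only pairs where the ON condition holds.
Matching on t1.dept_id = t2.dept_id.
- t1 row (dept_id=2): no match → dropped.
- t1 row (dept_id=6): no match → dropped.
- t1 row (dept_id=7): matches 2 t2 row(s) → 2 output row(s).
- t1 row (dept_id=2): no match → dropped.
- t1 row (dept_id=2): no match → dropped.
- t1 row (dept_id=6): no match → dropped.
After projecting and ordering:
t2.dept_name | t2.dept_id | t1.salary
QA | 7 | 65
Sales | 7 | 65

(QA, 7, 65); (Sales, 7, 65)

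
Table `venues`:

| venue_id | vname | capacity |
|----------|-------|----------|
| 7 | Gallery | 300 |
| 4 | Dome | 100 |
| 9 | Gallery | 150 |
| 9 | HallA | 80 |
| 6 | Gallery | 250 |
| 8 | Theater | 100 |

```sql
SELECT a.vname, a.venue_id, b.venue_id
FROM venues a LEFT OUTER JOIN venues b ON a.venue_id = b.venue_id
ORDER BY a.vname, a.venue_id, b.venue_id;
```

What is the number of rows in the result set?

8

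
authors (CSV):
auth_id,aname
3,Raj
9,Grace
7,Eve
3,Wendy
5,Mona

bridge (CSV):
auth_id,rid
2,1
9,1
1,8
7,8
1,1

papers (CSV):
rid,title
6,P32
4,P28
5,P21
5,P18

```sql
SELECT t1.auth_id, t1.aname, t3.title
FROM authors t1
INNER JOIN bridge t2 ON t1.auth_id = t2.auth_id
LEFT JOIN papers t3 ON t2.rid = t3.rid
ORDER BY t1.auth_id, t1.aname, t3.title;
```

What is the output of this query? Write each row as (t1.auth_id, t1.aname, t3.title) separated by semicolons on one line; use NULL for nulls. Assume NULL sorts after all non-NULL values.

Evaluate left to right. First `authors t1 INNER JOIN bridge t2` on auth_id: 2 row(s).
Then LEFT JOIN `papers t3` on rid: each of those 2 rows is kept; rows whose t2.rid has no match in t3 get NULL for t3's columns.

(7, Eve, NULL); (9, Grace, NULL)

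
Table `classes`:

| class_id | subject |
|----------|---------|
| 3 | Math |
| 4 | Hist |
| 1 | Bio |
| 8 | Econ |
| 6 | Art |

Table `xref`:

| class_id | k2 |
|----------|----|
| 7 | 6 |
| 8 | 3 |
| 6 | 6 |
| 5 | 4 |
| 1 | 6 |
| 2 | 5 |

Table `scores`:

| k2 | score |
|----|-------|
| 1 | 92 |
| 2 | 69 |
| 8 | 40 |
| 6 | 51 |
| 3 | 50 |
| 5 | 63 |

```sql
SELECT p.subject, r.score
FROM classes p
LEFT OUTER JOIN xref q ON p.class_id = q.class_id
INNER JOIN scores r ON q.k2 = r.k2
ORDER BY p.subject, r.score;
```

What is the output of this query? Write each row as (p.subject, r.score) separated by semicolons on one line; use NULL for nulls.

(Art, 51); (Bio, 51); (Econ, 50)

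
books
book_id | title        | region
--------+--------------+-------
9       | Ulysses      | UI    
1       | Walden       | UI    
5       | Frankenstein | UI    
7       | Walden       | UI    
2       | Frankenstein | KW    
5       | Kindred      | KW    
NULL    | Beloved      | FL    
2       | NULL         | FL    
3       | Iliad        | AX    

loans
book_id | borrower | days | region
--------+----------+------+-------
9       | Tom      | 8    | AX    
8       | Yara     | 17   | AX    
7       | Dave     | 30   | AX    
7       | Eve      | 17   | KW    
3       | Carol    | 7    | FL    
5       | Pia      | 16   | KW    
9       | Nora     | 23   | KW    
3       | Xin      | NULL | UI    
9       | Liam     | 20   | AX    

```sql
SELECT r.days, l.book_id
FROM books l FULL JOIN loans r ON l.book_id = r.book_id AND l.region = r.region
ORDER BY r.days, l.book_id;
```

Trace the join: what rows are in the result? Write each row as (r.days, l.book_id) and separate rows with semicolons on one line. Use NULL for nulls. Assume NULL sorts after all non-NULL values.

FULL OUTER JOIN keeps every row from both sides; unmatched rows get NULL for the other side's columns.
Matching on l.book_id = r.book_id AND l.region = r.region. A NULL in a compared column never satisfies the condition.
- l row (book_id=9, region=UI): no match → kept, r columns NULL.
- l row (book_id=1, region=UI): no match → kept, r columns NULL.
- l row (book_id=5, region=UI): no match → kept, r columns NULL.
- l row (book_id=7, region=UI): no match → kept, r columns NULL.
- l row (book_id=2, region=KW): no match → kept, r columns NULL.
- l row (book_id=5, region=KW): matches 1 r row(s) → 1 output row(s).
- l row (book_id=NULL, region=FL): no match → kept, r columns NULL.
- l row (book_id=2, region=FL): no match → kept, r columns NULL.
- l row (book_id=3, region=AX): no match → kept, r columns NULL.
- 8 r row(s) had no l match → kept, l columns NULL.

(7, NULL); (8, NULL); (16, 5); (17, NULL); (17, NULL); (20, NULL); (23, NULL); (30, NULL); (NULL, 1); (NULL, 2); (NULL, 2); (NULL, 3); (NULL, 5); (NULL, 7); (NULL, 9); (NULL, NULL); (NULL, NULL)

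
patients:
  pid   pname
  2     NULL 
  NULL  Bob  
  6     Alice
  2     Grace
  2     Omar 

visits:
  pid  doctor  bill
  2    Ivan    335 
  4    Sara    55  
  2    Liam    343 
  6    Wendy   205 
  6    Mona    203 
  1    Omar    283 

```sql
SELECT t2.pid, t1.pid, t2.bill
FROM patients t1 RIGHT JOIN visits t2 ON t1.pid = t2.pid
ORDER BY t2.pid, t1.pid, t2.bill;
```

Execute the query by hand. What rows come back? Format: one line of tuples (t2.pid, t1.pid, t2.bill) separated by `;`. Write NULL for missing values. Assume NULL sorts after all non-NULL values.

(1, NULL, 283); (2, 2, 335); (2, 2, 335); (2, 2, 335); (2, 2, 343); (2, 2, 343); (2, 2, 343); (4, NULL, 55); (6, 6, 203); (6, 6, 205)

RIGHT JOIN keeps every row from `visits`; unmatched rows get NULL for `patients`'s columns.
Matching on t1.pid = t2.pid. A NULL in a compared column never satisfies the condition.
- pid=2: 2 matching t2 row(s), so 2 row(s) emitted.
- pid=NULL: no matching t2 row.
- pid=6: 2 matching t2 row(s), so 2 row(s) emitted.
- pid=2: 2 matching t2 row(s), so 2 row(s) emitted.
- pid=2: 2 matching t2 row(s), so 2 row(s) emitted.
- 2 t2 row(s) had no t1 match → kept, t1 columns NULL.
After projecting and ordering:
t2.pid | t1.pid | t2.bill
1 | NULL | 283
2 | 2 | 335
2 | 2 | 335
2 | 2 | 335
2 | 2 | 343
2 | 2 | 343
2 | 2 | 343
4 | NULL | 55
6 | 6 | 203
6 | 6 | 205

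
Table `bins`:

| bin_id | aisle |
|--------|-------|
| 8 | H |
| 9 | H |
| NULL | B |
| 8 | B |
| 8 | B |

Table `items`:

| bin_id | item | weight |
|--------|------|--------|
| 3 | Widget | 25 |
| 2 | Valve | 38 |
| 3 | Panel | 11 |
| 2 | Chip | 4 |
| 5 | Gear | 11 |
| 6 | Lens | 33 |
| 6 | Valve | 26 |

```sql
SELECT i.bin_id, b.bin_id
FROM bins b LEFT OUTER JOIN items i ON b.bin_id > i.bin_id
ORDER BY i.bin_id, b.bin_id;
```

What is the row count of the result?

29

LEFT JOIN keeps every row from `bins`; unmatched rows get NULL for `items`'s columns.
Matching on b.bin_id > i.bin_id. A NULL in a compared column never satisfies the condition.
- b row (bin_id=8): matches 7 i row(s) → 7 output row(s).
- b row (bin_id=9): matches 7 i row(s) → 7 output row(s).
- b row (bin_id=NULL): no match → kept, i columns NULL.
- b row (bin_id=8): matches 7 i row(s) → 7 output row(s).
- b row (bin_id=8): matches 7 i row(s) → 7 output row(s).
Total: 28 matched + 1 padded = 29 rows.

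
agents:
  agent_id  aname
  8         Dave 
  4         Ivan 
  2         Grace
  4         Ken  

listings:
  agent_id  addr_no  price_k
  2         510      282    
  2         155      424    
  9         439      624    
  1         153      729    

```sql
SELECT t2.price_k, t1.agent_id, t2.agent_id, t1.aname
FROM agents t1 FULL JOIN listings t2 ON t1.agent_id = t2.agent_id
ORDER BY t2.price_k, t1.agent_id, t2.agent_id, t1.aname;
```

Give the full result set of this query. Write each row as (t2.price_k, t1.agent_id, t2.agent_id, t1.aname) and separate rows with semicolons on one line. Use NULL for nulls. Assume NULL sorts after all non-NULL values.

(282, 2, 2, Grace); (424, 2, 2, Grace); (624, NULL, 9, NULL); (729, NULL, 1, NULL); (NULL, 4, NULL, Ivan); (NULL, 4, NULL, Ken); (NULL, 8, NULL, Dave)

FULL OUTER JOIN keeps every row from both sides; unmatched rows get NULL for the other side's columns.
Matching on t1.agent_id = t2.agent_id.
- t1[0] agent_id=8 → no match; kept with NULLs on the t2 side.
- t1[1] agent_id=4 → no match; kept with NULLs on the t2 side.
- t1[2] agent_id=2 → 2 match(es) in t2 → 2 row(s).
- t1[3] agent_id=4 → no match; kept with NULLs on the t2 side.
- plus 2 unmatched t2 row(s), each kept with NULL t1 columns.
After projecting and ordering:
t2.price_k | t1.agent_id | t2.agent_id | t1.aname
282 | 2 | 2 | Grace
424 | 2 | 2 | Grace
624 | NULL | 9 | NULL
729 | NULL | 1 | NULL
NULL | 4 | NULL | Ivan
NULL | 4 | NULL | Ken
NULL | 8 | NULL | Dave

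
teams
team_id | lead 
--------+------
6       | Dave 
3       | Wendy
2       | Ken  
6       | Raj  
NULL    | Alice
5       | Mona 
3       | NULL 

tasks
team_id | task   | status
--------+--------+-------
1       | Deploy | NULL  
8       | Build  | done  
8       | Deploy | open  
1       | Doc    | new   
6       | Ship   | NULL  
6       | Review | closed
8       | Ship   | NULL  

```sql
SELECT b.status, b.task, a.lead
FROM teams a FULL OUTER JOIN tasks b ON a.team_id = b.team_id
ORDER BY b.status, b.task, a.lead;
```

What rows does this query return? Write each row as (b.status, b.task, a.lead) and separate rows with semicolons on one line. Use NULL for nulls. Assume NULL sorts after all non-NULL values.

(closed, Review, Dave); (closed, Review, Raj); (done, Build, NULL); (new, Doc, NULL); (open, Deploy, NULL); (NULL, Deploy, NULL); (NULL, Ship, Dave); (NULL, Ship, Raj); (NULL, Ship, NULL); (NULL, NULL, Alice); (NULL, NULL, Ken); (NULL, NULL, Mona); (NULL, NULL, Wendy); (NULL, NULL, NULL)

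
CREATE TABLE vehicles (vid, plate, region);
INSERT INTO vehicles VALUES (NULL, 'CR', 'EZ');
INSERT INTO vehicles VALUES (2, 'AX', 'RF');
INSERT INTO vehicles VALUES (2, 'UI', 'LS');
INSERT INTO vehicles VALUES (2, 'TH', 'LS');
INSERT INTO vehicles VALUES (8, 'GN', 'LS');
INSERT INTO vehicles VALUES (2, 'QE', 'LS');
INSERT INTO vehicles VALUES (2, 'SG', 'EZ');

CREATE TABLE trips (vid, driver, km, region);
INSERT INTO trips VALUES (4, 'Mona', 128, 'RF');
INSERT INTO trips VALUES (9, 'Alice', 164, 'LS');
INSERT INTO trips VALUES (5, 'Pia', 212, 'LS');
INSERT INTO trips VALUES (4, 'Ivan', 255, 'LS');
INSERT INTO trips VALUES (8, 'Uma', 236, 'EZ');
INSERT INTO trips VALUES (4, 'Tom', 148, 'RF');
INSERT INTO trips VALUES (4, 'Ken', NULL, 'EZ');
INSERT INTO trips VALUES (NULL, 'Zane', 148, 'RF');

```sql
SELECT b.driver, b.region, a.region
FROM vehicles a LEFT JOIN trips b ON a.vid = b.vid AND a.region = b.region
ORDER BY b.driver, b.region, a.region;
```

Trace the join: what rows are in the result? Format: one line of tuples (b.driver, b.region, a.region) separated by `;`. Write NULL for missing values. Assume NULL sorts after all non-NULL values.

(NULL, NULL, EZ); (NULL, NULL, EZ); (NULL, NULL, LS); (NULL, NULL, LS); (NULL, NULL, LS); (NULL, NULL, LS); (NULL, NULL, RF)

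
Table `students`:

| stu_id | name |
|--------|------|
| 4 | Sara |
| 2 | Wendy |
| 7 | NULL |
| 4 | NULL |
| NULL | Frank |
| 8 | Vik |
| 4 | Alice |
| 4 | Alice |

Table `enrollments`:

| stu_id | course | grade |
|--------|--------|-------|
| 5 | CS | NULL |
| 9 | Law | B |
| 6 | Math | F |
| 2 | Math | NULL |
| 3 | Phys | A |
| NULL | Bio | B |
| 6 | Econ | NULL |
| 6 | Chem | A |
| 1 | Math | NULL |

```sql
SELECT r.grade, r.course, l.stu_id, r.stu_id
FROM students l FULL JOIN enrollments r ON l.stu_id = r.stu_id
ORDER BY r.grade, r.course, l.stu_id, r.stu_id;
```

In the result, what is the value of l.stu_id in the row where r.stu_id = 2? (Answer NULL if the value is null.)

2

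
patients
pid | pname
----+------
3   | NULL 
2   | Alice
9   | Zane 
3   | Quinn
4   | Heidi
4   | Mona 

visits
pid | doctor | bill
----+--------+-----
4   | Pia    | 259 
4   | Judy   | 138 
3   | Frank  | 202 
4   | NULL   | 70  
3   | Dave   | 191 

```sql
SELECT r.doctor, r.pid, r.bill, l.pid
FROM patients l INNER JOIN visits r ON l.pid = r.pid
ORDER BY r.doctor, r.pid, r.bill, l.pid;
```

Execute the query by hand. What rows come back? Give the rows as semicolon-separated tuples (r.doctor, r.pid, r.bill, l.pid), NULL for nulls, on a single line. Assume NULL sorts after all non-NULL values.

INNER JOIN keeps only pairs where the ON condition holds.
Matching on l.pid = r.pid.
- l (pid=3) pairs with 2 row(s) of r.
- l (pid=2) has no partner → excluded.
- l (pid=9) has no partner → excluded.
- l (pid=3) pairs with 2 row(s) of r.
- l (pid=4) pairs with 3 row(s) of r.
- l (pid=4) pairs with 3 row(s) of r.
After projecting and ordering:
r.doctor | r.pid | r.bill | l.pid
Dave | 3 | 191 | 3
Dave | 3 | 191 | 3
Frank | 3 | 202 | 3
Frank | 3 | 202 | 3
Judy | 4 | 138 | 4
Judy | 4 | 138 | 4
Pia | 4 | 259 | 4
Pia | 4 | 259 | 4
NULL | 4 | 70 | 4
NULL | 4 | 70 | 4

(Dave, 3, 191, 3); (Dave, 3, 191, 3); (Frank, 3, 202, 3); (Frank, 3, 202, 3); (Judy, 4, 138, 4); (Judy, 4, 138, 4); (Pia, 4, 259, 4); (Pia, 4, 259, 4); (NULL, 4, 70, 4); (NULL, 4, 70, 4)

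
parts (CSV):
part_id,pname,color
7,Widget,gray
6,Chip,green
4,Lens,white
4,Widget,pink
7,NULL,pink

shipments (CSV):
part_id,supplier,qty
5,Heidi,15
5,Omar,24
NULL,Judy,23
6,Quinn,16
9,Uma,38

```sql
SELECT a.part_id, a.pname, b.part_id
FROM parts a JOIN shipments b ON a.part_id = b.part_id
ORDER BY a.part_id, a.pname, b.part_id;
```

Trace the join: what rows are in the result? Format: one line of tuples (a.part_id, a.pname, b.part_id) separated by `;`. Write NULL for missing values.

(6, Chip, 6)

INNER JOIN keeps only pairs where the ON condition holds.
Matching on a.part_id = b.part_id. A NULL in a compared column never satisfies the condition.
Matched pairs: 1.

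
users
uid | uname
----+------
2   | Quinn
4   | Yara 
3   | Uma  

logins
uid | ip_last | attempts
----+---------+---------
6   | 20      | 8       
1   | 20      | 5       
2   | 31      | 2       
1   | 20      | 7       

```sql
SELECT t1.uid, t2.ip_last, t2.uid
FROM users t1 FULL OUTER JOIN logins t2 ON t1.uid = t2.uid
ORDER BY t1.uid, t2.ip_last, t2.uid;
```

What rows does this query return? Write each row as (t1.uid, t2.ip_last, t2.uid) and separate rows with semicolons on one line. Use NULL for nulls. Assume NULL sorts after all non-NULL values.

(2, 31, 2); (3, NULL, NULL); (4, NULL, NULL); (NULL, 20, 1); (NULL, 20, 1); (NULL, 20, 6)

FULL OUTER JOIN keeps every row from both sides; unmatched rows get NULL for the other side's columns.
Matching on t1.uid = t2.uid.
- t1 row (uid=2): matches 1 t2 row(s) → 1 output row(s).
- t1 row (uid=4): no match → kept, t2 columns NULL.
- t1 row (uid=3): no match → kept, t2 columns NULL.
- plus 3 unmatched t2 row(s), each kept with NULL t1 columns.
After projecting and ordering:
t1.uid | t2.ip_last | t2.uid
2 | 31 | 2
3 | NULL | NULL
4 | NULL | NULL
NULL | 20 | 1
NULL | 20 | 1
NULL | 20 | 6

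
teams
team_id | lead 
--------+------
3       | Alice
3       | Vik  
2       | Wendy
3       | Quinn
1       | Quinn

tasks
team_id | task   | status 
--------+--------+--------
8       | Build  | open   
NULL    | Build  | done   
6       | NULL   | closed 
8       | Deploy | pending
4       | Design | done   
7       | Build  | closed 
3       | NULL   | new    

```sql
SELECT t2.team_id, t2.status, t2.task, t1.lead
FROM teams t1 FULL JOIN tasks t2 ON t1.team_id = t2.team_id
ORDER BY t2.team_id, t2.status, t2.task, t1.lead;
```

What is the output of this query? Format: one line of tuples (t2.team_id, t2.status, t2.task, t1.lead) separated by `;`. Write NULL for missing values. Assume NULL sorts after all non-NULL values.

FULL OUTER JOIN keeps every row from both sides; unmatched rows get NULL for the other side's columns.
Matching on t1.team_id = t2.team_id. A NULL in a compared column never satisfies the condition.
Matched pairs: 3; unmatched t1 rows kept: 2; unmatched t2 rows kept: 6.

(3, new, NULL, Alice); (3, new, NULL, Quinn); (3, new, NULL, Vik); (4, done, Design, NULL); (6, closed, NULL, NULL); (7, closed, Build, NULL); (8, open, Build, NULL); (8, pending, Deploy, NULL); (NULL, done, Build, NULL); (NULL, NULL, NULL, Quinn); (NULL, NULL, NULL, Wendy)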